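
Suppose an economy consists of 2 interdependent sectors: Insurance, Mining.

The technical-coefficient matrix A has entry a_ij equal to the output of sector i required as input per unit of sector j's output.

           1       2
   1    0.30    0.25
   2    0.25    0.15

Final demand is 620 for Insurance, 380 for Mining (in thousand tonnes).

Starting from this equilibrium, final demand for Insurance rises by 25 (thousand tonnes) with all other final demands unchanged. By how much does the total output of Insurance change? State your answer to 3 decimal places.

I − A =
  [   0.70    -0.25]
  [  -0.25     0.85]
det(I−A) = (0.70)(0.85) − (-0.25)(-0.25) = 0.5325
adj(I−A) = [[0.85, 0.25], [0.25, 0.70]]
(I − A)⁻¹ = adj(I−A) / det(I−A) ≈
  [   1.5962     0.4695]
  [   0.4695     1.3146]
Δx = (I − A)⁻¹ Δd with Δd having +25 in the Insurance component and 0 elsewhere.
So Δx_1 = L_11 · (+25), where L_11 = adj(I−A)_11 / det(I−A) = 0.85 / 0.5325.
Δx_1 = 0.85 × (+25) / 0.5325 = 21.25 / 0.5325 ≈ 39.906.

Δx_1 = 39.906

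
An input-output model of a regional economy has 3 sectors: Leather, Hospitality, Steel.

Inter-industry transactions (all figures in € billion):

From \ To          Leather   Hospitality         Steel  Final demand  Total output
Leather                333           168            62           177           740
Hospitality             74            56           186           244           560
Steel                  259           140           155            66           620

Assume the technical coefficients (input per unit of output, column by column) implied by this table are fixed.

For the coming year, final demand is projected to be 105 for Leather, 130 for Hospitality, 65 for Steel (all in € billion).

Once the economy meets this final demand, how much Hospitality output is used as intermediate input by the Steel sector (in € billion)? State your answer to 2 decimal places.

z_23 = 120.81

Technical coefficients a_ij = z_ij / X_j:
  a_11 = 333/740 = 0.45, a_21 = 74/740 = 0.10, a_31 = 259/740 = 0.35
  a_12 = 168/560 = 0.30, a_22 = 56/560 = 0.10, a_32 = 140/560 = 0.25
  a_13 = 62/620 = 0.10, a_23 = 186/620 = 0.30, a_33 = 155/620 = 0.25
I − A =
  [   0.55    -0.30    -0.10]
  [  -0.10     0.90    -0.30]
  [  -0.35    -0.25     0.75]
Cofactors of I−A, C_ij = (−1)^(i+j)·(minor ij) (rows/columns in the sector order above):
  C_11 = (0.90)(0.75) − (-0.30)(-0.25) = 0.6000
  C_12 = −[(-0.10)(0.75) − (-0.30)(-0.35)] = 0.1800
  C_13 = (-0.10)(-0.25) − (0.90)(-0.35) = 0.3400
  C_21 = −[(-0.30)(0.75) − (-0.10)(-0.25)] = 0.2500
  C_22 = (0.55)(0.75) − (-0.10)(-0.35) = 0.3775
  C_23 = −[(0.55)(-0.25) − (-0.30)(-0.35)] = 0.2425
  C_31 = (-0.30)(-0.30) − (-0.10)(0.90) = 0.1800
  C_32 = −[(0.55)(-0.30) − (-0.10)(-0.10)] = 0.1750
  C_33 = (0.55)(0.90) − (-0.30)(-0.10) = 0.4650
det(I−A) = Σ_j (I−A)_1j·C_1j = (0.55)(0.6000) + (-0.30)(0.1800) + (-0.10)(0.3400) = 0.2420
adj(I−A) = Cᵀ =
  [ 0.6000   0.2500   0.1800]
  [ 0.1800   0.3775   0.1750]
  [ 0.3400   0.2425   0.4650]
(I − A)⁻¹ = adj(I−A) / det(I−A) ≈
  [   2.4793     1.0331     0.7438]
  [   0.7438     1.5599     0.7231]
  [   1.4050     1.0021     1.9215]
First solve x = (I − A)⁻¹ d = adj(I−A)·d / det(I−A); in particular x_3 = (0.3400·105 + 0.2425·130 + 0.4650·65) / 0.2420 = 97.45 / 0.2420 ≈ 402.6860.
Intermediate flow from 2 to 3: z_23 = a_23 · x_3 = 0.30 × 97.45 / 0.2420 = 29.235 / 0.2420 ≈ 120.81.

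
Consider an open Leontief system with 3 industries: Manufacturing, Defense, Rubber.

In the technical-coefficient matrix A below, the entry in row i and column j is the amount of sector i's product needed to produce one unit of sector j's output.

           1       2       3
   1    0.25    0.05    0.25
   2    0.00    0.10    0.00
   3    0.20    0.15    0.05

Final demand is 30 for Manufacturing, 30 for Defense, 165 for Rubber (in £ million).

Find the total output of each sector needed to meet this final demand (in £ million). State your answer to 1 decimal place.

x_1 = 109.6, x_2 = 33.3, x_3 = 202.0

I − A =
  [   0.75    -0.05    -0.25]
  [   0.00     0.90     0.00]
  [  -0.20    -0.15     0.95]
Cofactors of I−A, C_ij = (−1)^(i+j)·(minor ij) (rows/columns in the sector order above):
  C_11 = (0.90)(0.95) − (0.00)(-0.15) = 0.8550
  C_12 = −[(0.00)(0.95) − (0.00)(-0.20)] = 0.0000
  C_13 = (0.00)(-0.15) − (0.90)(-0.20) = 0.1800
  C_21 = −[(-0.05)(0.95) − (-0.25)(-0.15)] = 0.0850
  C_22 = (0.75)(0.95) − (-0.25)(-0.20) = 0.6625
  C_23 = −[(0.75)(-0.15) − (-0.05)(-0.20)] = 0.1225
  C_31 = (-0.05)(0.00) − (-0.25)(0.90) = 0.2250
  C_32 = −[(0.75)(0.00) − (-0.25)(0.00)] = 0.0000
  C_33 = (0.75)(0.90) − (-0.05)(0.00) = 0.6750
det(I−A) = Σ_j (I−A)_1j·C_1j = (0.75)(0.8550) + (-0.05)(0.0000) + (-0.25)(0.1800) = 0.59625
adj(I−A) = Cᵀ =
  [ 0.8550   0.0850   0.2250]
  [ 0.0000   0.6625   0.0000]
  [ 0.1800   0.1225   0.6750]
(I − A)⁻¹ = adj(I−A) / det(I−A) ≈
  [   1.4340     0.1426     0.3774]
  [   0.0000     1.1111     0.0000]
  [   0.3019     0.2055     1.1321]
x = (I − A)⁻¹ d = adj(I−A)·d / det(I−A), with det(I−A) = 0.59625:
  x_1 = (0.8550·30 + 0.0850·30 + 0.2250·165) / 0.59625 = 65.325 / 0.59625 ≈ 109.6
  x_2 = (0.0000·30 + 0.6625·30 + 0.0000·165) / 0.59625 = 19.875 / 0.59625 ≈ 33.3
  x_3 = (0.1800·30 + 0.1225·30 + 0.6750·165) / 0.59625 = 120.45 / 0.59625 ≈ 202.0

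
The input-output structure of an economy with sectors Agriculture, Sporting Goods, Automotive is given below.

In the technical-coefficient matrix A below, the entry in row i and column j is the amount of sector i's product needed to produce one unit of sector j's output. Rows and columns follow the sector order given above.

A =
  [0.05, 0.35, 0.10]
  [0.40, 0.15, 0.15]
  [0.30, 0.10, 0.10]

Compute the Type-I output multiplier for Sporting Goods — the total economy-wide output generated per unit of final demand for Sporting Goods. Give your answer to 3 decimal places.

m_2 = 2.494

I − A =
  [   0.95    -0.35    -0.10]
  [  -0.40     0.85    -0.15]
  [  -0.30    -0.10     0.90]
Cofactors of I−A, C_ij = (−1)^(i+j)·(minor ij) (rows/columns in the sector order above):
  C_11 = (0.85)(0.90) − (-0.15)(-0.10) = 0.7500
  C_12 = −[(-0.40)(0.90) − (-0.15)(-0.30)] = 0.4050
  C_13 = (-0.40)(-0.10) − (0.85)(-0.30) = 0.2950
  C_21 = −[(-0.35)(0.90) − (-0.10)(-0.10)] = 0.3250
  C_22 = (0.95)(0.90) − (-0.10)(-0.30) = 0.8250
  C_23 = −[(0.95)(-0.10) − (-0.35)(-0.30)] = 0.2000
  C_31 = (-0.35)(-0.15) − (-0.10)(0.85) = 0.1375
  C_32 = −[(0.95)(-0.15) − (-0.10)(-0.40)] = 0.1825
  C_33 = (0.95)(0.85) − (-0.35)(-0.40) = 0.6675
det(I−A) = Σ_j (I−A)_1j·C_1j = (0.95)(0.7500) + (-0.35)(0.4050) + (-0.10)(0.2950) = 0.54125
adj(I−A) = Cᵀ =
  [ 0.7500   0.3250   0.1375]
  [ 0.4050   0.8250   0.1825]
  [ 0.2950   0.2000   0.6675]
(I − A)⁻¹ = adj(I−A) / det(I−A) ≈
  [   1.3857     0.6005     0.2540]
  [   0.7483     1.5242     0.3372]
  [   0.5450     0.3695     1.2333]
The output multiplier for sector j is the column-j sum of the Leontief inverse (I − A)⁻¹ = adj(I−A) / det(I−A).
Column 2 of adj(I−A): (0.3250, 0.8250, 0.2000); det(I−A) = 0.54125.
m_2 = (0.3250 + 0.8250 + 0.2000) / 0.54125 = 1.35 / 0.54125 ≈ 2.494.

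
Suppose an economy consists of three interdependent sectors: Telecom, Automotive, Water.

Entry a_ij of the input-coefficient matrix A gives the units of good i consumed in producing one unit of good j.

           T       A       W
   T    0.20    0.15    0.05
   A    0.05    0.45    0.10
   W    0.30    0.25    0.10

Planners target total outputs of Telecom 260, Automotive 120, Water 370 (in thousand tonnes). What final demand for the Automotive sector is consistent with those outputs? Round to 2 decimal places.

d_A = 16.00

I − A =
  [   0.80    -0.15    -0.05]
  [  -0.05     0.55    -0.10]
  [  -0.30    -0.25     0.90]
d = (I − A) x:
  d_T = (+0.80)·260 + (-0.15)·120 + (-0.05)·370 = 171.50
  d_A = (-0.05)·260 + (+0.55)·120 + (-0.10)·370 = 16.00
  d_W = (-0.30)·260 + (-0.25)·120 + (+0.90)·370 = 225.00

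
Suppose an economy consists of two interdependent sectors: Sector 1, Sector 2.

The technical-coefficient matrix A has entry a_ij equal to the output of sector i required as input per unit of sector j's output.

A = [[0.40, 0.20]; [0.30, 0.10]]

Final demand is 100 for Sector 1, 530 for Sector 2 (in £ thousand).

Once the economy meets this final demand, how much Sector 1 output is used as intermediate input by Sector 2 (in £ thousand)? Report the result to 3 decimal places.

I − A =
  [   0.60    -0.20]
  [  -0.30     0.90]
det(I−A) = (0.60)(0.90) − (-0.20)(-0.30) = 0.4800
adj(I−A) = [[0.90, 0.20], [0.30, 0.60]]
(I − A)⁻¹ = adj(I−A) / det(I−A) ≈
  [   1.8750     0.4167]
  [   0.6250     1.2500]
First solve x = (I − A)⁻¹ d = adj(I−A)·d / det(I−A); in particular x_2 = (0.30·100 + 0.60·530) / 0.4800 = 348.00 / 0.4800 = 725.00000.
Intermediate flow from 1 to 2: z_12 = a_12 · x_2 = 0.20 × 348.00 / 0.4800 = 69.60 / 0.4800 = 145.000.

z_12 = 145.000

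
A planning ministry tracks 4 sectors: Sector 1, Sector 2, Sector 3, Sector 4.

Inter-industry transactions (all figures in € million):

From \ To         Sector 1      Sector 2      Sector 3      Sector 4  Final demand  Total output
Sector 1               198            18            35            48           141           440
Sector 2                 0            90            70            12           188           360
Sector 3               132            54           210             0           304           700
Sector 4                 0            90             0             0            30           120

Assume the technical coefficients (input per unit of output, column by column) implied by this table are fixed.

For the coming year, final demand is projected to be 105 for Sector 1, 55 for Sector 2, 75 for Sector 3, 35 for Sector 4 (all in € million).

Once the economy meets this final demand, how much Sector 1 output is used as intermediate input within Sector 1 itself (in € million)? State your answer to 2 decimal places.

z_11 = 121.58

Technical coefficients a_ij = z_ij / X_j:
  a_11 = 198/440 = 0.45, a_21 = 0/440 = 0.00, a_31 = 132/440 = 0.30, a_41 = 0/440 = 0.00
  a_12 = 18/360 = 0.05, a_22 = 90/360 = 0.25, a_32 = 54/360 = 0.15, a_42 = 90/360 = 0.25
  a_13 = 35/700 = 0.05, a_23 = 70/700 = 0.10, a_33 = 210/700 = 0.30, a_43 = 0/700 = 0.00
  a_14 = 48/120 = 0.40, a_24 = 12/120 = 0.10, a_34 = 0/120 = 0.00, a_44 = 0/120 = 0.00
I − A =
  [   0.55    -0.05    -0.05    -0.40]
  [   0.00     0.75    -0.10    -0.10]
  [  -0.30    -0.15     0.70     0.00]
  [   0.00    -0.25     0.00     1.00]
Compute the cofactors C_ij = (−1)^(i+j)·(3×3 minor ij) of I−A; the adjugate is their transpose:
adj(I−A) = Cᵀ =
  [ 0.49250   0.11250   0.05125   0.20825]
  [ 0.03000   0.37000   0.05500   0.04900]
  [ 0.21750   0.12750   0.39875   0.09975]
  [ 0.00750   0.09250   0.01375   0.26775]
det(I−A) = Σ_j (I−A)_1j·C_1j = (0.55)(0.49250) + (-0.05)(0.03000) + (-0.05)(0.21750) + (-0.40)(0.00750) = 0.2555
(I − A)⁻¹ = adj(I−A) / det(I−A) ≈
  [   1.9276     0.4403     0.2006     0.8151]
  [   0.1174     1.4481     0.2153     0.1918]
  [   0.8513     0.4990     1.5607     0.3904]
  [   0.0294     0.3620     0.0538     1.0479]
First solve x = (I − A)⁻¹ d = adj(I−A)·d / det(I−A); in particular x_1 = (0.49250·105 + 0.11250·55 + 0.05125·75 + 0.20825·35) / 0.2555 = 69.0325 / 0.2555 ≈ 270.1859.
Intermediate flow from 1 to 1: z_11 = a_11 · x_1 = 0.45 × 69.0325 / 0.2555 = 31.064625 / 0.2555 ≈ 121.58.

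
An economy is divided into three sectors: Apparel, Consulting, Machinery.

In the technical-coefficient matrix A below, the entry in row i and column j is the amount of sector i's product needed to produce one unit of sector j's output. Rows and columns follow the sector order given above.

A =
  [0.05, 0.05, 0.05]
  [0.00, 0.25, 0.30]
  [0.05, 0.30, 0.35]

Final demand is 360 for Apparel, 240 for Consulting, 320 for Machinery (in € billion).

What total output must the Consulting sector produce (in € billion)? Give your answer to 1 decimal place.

I − A =
  [   0.95    -0.05    -0.05]
  [   0.00     0.75    -0.30]
  [  -0.05    -0.30     0.65]
Cofactors of I−A, C_ij = (−1)^(i+j)·(minor ij) (rows/columns in the sector order above):
  C_11 = (0.75)(0.65) − (-0.30)(-0.30) = 0.3975
  C_12 = −[(0.00)(0.65) − (-0.30)(-0.05)] = 0.0150
  C_13 = (0.00)(-0.30) − (0.75)(-0.05) = 0.0375
  C_21 = −[(-0.05)(0.65) − (-0.05)(-0.30)] = 0.0475
  C_22 = (0.95)(0.65) − (-0.05)(-0.05) = 0.6150
  C_23 = −[(0.95)(-0.30) − (-0.05)(-0.05)] = 0.2875
  C_31 = (-0.05)(-0.30) − (-0.05)(0.75) = 0.0525
  C_32 = −[(0.95)(-0.30) − (-0.05)(0.00)] = 0.2850
  C_33 = (0.95)(0.75) − (-0.05)(0.00) = 0.7125
det(I−A) = Σ_j (I−A)_1j·C_1j = (0.95)(0.3975) + (-0.05)(0.0150) + (-0.05)(0.0375) = 0.3750
adj(I−A) = Cᵀ =
  [ 0.3975   0.0475   0.0525]
  [ 0.0150   0.6150   0.2850]
  [ 0.0375   0.2875   0.7125]
(I − A)⁻¹ = adj(I−A) / det(I−A) ≈
  [   1.0600     0.1267     0.1400]
  [   0.0400     1.6400     0.7600]
  [   0.1000     0.7667     1.9000]
x = (I − A)⁻¹ d = adj(I−A)·d / det(I−A), with det(I−A) = 0.3750:
  x_A = (0.3975·360 + 0.0475·240 + 0.0525·320) / 0.3750 = 171.30 / 0.3750 = 456.8
  x_C = (0.0150·360 + 0.6150·240 + 0.2850·320) / 0.3750 = 244.20 / 0.3750 = 651.2
  x_M = (0.0375·360 + 0.2875·240 + 0.7125·320) / 0.3750 = 310.50 / 0.3750 = 828.0

x_C = 651.2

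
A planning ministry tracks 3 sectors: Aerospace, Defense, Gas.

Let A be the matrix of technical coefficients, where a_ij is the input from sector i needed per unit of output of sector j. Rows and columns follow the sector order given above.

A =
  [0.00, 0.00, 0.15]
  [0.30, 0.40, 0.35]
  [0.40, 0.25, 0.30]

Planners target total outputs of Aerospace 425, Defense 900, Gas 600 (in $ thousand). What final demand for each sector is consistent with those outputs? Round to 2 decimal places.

d_1 = 335.00, d_2 = 202.50, d_3 = 25.00

I − A =
  [   1.00     0.00    -0.15]
  [  -0.30     0.60    -0.35]
  [  -0.40    -0.25     0.70]
d = (I − A) x:
  d_1 = (+1.00)·425 + (+0.00)·900 + (-0.15)·600 = 335.00
  d_2 = (-0.30)·425 + (+0.60)·900 + (-0.35)·600 = 202.50
  d_3 = (-0.40)·425 + (-0.25)·900 + (+0.70)·600 = 25.00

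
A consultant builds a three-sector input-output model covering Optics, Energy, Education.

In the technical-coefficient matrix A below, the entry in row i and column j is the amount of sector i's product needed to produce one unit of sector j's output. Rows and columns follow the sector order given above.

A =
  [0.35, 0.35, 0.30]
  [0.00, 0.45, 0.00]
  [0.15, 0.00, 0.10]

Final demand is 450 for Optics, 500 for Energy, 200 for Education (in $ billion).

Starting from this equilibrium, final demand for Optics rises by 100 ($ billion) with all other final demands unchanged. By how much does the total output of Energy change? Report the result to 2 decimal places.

Δx_2 = 0.00

I − A =
  [   0.65    -0.35    -0.30]
  [   0.00     0.55     0.00]
  [  -0.15     0.00     0.90]
Cofactors of I−A, C_ij = (−1)^(i+j)·(minor ij) (rows/columns in the sector order above):
  C_11 = (0.55)(0.90) − (0.00)(0.00) = 0.4950
  C_12 = −[(0.00)(0.90) − (0.00)(-0.15)] = 0.0000
  C_13 = (0.00)(0.00) − (0.55)(-0.15) = 0.0825
  C_21 = −[(-0.35)(0.90) − (-0.30)(0.00)] = 0.3150
  C_22 = (0.65)(0.90) − (-0.30)(-0.15) = 0.5400
  C_23 = −[(0.65)(0.00) − (-0.35)(-0.15)] = 0.0525
  C_31 = (-0.35)(0.00) − (-0.30)(0.55) = 0.1650
  C_32 = −[(0.65)(0.00) − (-0.30)(0.00)] = 0.0000
  C_33 = (0.65)(0.55) − (-0.35)(0.00) = 0.3575
det(I−A) = Σ_j (I−A)_1j·C_1j = (0.65)(0.4950) + (-0.35)(0.0000) + (-0.30)(0.0825) = 0.2970
adj(I−A) = Cᵀ =
  [ 0.4950   0.3150   0.1650]
  [ 0.0000   0.5400   0.0000]
  [ 0.0825   0.0525   0.3575]
(I − A)⁻¹ = adj(I−A) / det(I−A) ≈
  [   1.6667     1.0606     0.5556]
  [   0.0000     1.8182     0.0000]
  [   0.2778     0.1768     1.2037]
Δx = (I − A)⁻¹ Δd with Δd having +100 in the Optics component and 0 elsewhere.
So Δx_2 = L_21 · (+100), where L_21 = adj(I−A)_21 / det(I−A) = 0.0000 / 0.2970.
Δx_2 = 0.0000 × (+100) / 0.2970 = 0.00 / 0.2970 = 0.00.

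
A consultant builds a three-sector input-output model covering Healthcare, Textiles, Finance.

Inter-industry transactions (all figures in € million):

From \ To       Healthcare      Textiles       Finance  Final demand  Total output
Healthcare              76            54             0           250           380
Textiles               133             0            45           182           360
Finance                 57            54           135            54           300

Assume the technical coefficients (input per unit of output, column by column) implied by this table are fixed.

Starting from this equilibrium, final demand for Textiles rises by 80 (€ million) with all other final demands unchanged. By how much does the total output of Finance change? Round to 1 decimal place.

Δx_3 = 29.2

Technical coefficients a_ij = z_ij / X_j:
  a_11 = 76/380 = 0.20, a_21 = 133/380 = 0.35, a_31 = 57/380 = 0.15
  a_12 = 54/360 = 0.15, a_22 = 0/360 = 0.00, a_32 = 54/360 = 0.15
  a_13 = 0/300 = 0.00, a_23 = 45/300 = 0.15, a_33 = 135/300 = 0.45
I − A =
  [   0.80    -0.15     0.00]
  [  -0.35     1.00    -0.15]
  [  -0.15    -0.15     0.55]
Cofactors of I−A, C_ij = (−1)^(i+j)·(minor ij) (rows/columns in the sector order above):
  C_11 = (1.00)(0.55) − (-0.15)(-0.15) = 0.5275
  C_12 = −[(-0.35)(0.55) − (-0.15)(-0.15)] = 0.2150
  C_13 = (-0.35)(-0.15) − (1.00)(-0.15) = 0.2025
  C_21 = −[(-0.15)(0.55) − (0.00)(-0.15)] = 0.0825
  C_22 = (0.80)(0.55) − (0.00)(-0.15) = 0.4400
  C_23 = −[(0.80)(-0.15) − (-0.15)(-0.15)] = 0.1425
  C_31 = (-0.15)(-0.15) − (0.00)(1.00) = 0.0225
  C_32 = −[(0.80)(-0.15) − (0.00)(-0.35)] = 0.1200
  C_33 = (0.80)(1.00) − (-0.15)(-0.35) = 0.7475
det(I−A) = Σ_j (I−A)_1j·C_1j = (0.80)(0.5275) + (-0.15)(0.2150) + (0.00)(0.2025) = 0.38975
adj(I−A) = Cᵀ =
  [ 0.5275   0.0825   0.0225]
  [ 0.2150   0.4400   0.1200]
  [ 0.2025   0.1425   0.7475]
(I − A)⁻¹ = adj(I−A) / det(I−A) ≈
  [   1.3534     0.2117     0.0577]
  [   0.5516     1.1289     0.3079]
  [   0.5196     0.3656     1.9179]
Δx = (I − A)⁻¹ Δd with Δd having +80 in the Textiles component and 0 elsewhere.
So Δx_3 = L_32 · (+80), where L_32 = adj(I−A)_32 / det(I−A) = 0.1425 / 0.38975.
Δx_3 = 0.1425 × (+80) / 0.38975 = 11.40 / 0.38975 ≈ 29.2.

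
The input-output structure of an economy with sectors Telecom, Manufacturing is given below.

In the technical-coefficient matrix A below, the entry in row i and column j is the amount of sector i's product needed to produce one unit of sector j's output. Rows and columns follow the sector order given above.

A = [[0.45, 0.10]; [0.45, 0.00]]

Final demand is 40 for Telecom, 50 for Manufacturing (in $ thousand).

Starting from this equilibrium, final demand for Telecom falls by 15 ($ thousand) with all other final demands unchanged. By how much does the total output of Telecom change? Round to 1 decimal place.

I − A =
  [   0.55    -0.10]
  [  -0.45     1.00]
det(I−A) = (0.55)(1.00) − (-0.10)(-0.45) = 0.5050
adj(I−A) = [[1.00, 0.10], [0.45, 0.55]]
(I − A)⁻¹ = adj(I−A) / det(I−A) ≈
  [   1.9802     0.1980]
  [   0.8911     1.0891]
Δx = (I − A)⁻¹ Δd with Δd having -15 in the Telecom component and 0 elsewhere.
So Δx_T = L_TT · (-15), where L_TT = adj(I−A)_TT / det(I−A) = 1.00 / 0.5050.
Δx_T = 1.00 × (-15) / 0.5050 = -15.00 / 0.5050 ≈ -29.7.

Δx_T = -29.7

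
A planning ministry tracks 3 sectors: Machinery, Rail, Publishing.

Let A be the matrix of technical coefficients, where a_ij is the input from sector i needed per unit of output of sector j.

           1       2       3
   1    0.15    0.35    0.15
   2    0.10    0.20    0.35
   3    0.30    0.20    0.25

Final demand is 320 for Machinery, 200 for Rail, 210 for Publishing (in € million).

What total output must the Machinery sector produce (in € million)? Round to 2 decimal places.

x_1 = 800.65

I − A =
  [   0.85    -0.35    -0.15]
  [  -0.10     0.80    -0.35]
  [  -0.30    -0.20     0.75]
Cofactors of I−A, C_ij = (−1)^(i+j)·(minor ij) (rows/columns in the sector order above):
  C_11 = (0.80)(0.75) − (-0.35)(-0.20) = 0.5300
  C_12 = −[(-0.10)(0.75) − (-0.35)(-0.30)] = 0.1800
  C_13 = (-0.10)(-0.20) − (0.80)(-0.30) = 0.2600
  C_21 = −[(-0.35)(0.75) − (-0.15)(-0.20)] = 0.2925
  C_22 = (0.85)(0.75) − (-0.15)(-0.30) = 0.5925
  C_23 = −[(0.85)(-0.20) − (-0.35)(-0.30)] = 0.2750
  C_31 = (-0.35)(-0.35) − (-0.15)(0.80) = 0.2425
  C_32 = −[(0.85)(-0.35) − (-0.15)(-0.10)] = 0.3125
  C_33 = (0.85)(0.80) − (-0.35)(-0.10) = 0.6450
det(I−A) = Σ_j (I−A)_1j·C_1j = (0.85)(0.5300) + (-0.35)(0.1800) + (-0.15)(0.2600) = 0.3485
adj(I−A) = Cᵀ =
  [ 0.5300   0.2925   0.2425]
  [ 0.1800   0.5925   0.3125]
  [ 0.2600   0.2750   0.6450]
(I − A)⁻¹ = adj(I−A) / det(I−A) ≈
  [   1.5208     0.8393     0.6958]
  [   0.5165     1.7001     0.8967]
  [   0.7461     0.7891     1.8508]
x = (I − A)⁻¹ d = adj(I−A)·d / det(I−A), with det(I−A) = 0.3485:
  x_1 = (0.5300·320 + 0.2925·200 + 0.2425·210) / 0.3485 = 279.025 / 0.3485 ≈ 800.65
  x_2 = (0.1800·320 + 0.5925·200 + 0.3125·210) / 0.3485 = 241.725 / 0.3485 ≈ 693.62
  x_3 = (0.2600·320 + 0.2750·200 + 0.6450·210) / 0.3485 = 273.65 / 0.3485 ≈ 785.22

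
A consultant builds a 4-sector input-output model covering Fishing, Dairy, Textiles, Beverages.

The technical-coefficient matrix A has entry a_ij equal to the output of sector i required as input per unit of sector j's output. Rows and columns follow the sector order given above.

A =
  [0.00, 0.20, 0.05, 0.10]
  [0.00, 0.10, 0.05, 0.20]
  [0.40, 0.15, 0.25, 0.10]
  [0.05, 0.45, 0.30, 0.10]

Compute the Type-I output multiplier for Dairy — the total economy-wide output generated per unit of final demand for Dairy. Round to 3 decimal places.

m_D = 3.213

I − A =
  [   1.00    -0.20    -0.05    -0.10]
  [   0.00     0.90    -0.05    -0.20]
  [  -0.40    -0.15     0.75    -0.10]
  [  -0.05    -0.45    -0.30     0.90]
Compute the cofactors C_ij = (−1)^(i+j)·(3×3 minor ij) of I−A; the adjugate is their transpose:
adj(I−A) = Cᵀ =
  [ 0.495000   0.176250   0.086250   0.103750]
  [ 0.049750   0.611000   0.105250   0.153000]
  [ 0.294000   0.270250   0.713500   0.172000]
  [ 0.150375   0.405375   0.295250   0.645500]
det(I−A) = Σ_j (I−A)_1j·C_1j = (1.00)(0.495000) + (-0.20)(0.049750) + (-0.05)(0.294000) + (-0.10)(0.150375) = 0.4553125
(I − A)⁻¹ = adj(I−A) / det(I−A) ≈
  [   1.0872     0.3871     0.1894     0.2279]
  [   0.1093     1.3419     0.2312     0.3360]
  [   0.6457     0.5935     1.5671     0.3778]
  [   0.3303     0.8903     0.6485     1.4177]
The output multiplier for sector j is the column-j sum of the Leontief inverse (I − A)⁻¹ = adj(I−A) / det(I−A).
Column D of adj(I−A): (0.176250, 0.611000, 0.270250, 0.405375); det(I−A) = 0.4553125.
m_D = (0.176250 + 0.611000 + 0.270250 + 0.405375) / 0.4553125 = 1.462875 / 0.4553125 ≈ 3.213.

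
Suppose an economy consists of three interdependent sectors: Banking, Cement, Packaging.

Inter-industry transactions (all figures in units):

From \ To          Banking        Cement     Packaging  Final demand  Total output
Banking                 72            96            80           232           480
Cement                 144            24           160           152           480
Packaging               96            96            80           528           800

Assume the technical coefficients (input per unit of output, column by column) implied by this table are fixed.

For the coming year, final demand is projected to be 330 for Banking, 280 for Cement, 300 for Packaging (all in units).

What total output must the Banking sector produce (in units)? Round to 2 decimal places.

Technical coefficients a_ij = z_ij / X_j:
  a_BB = 72/480 = 0.15, a_CB = 144/480 = 0.30, a_PB = 96/480 = 0.20
  a_BC = 96/480 = 0.20, a_CC = 24/480 = 0.05, a_PC = 96/480 = 0.20
  a_BP = 80/800 = 0.10, a_CP = 160/800 = 0.20, a_PP = 80/800 = 0.10
I − A =
  [   0.85    -0.20    -0.10]
  [  -0.30     0.95    -0.20]
  [  -0.20    -0.20     0.90]
Cofactors of I−A, C_ij = (−1)^(i+j)·(minor ij) (rows/columns in the sector order above):
  C_11 = (0.95)(0.90) − (-0.20)(-0.20) = 0.8150
  C_12 = −[(-0.30)(0.90) − (-0.20)(-0.20)] = 0.3100
  C_13 = (-0.30)(-0.20) − (0.95)(-0.20) = 0.2500
  C_21 = −[(-0.20)(0.90) − (-0.10)(-0.20)] = 0.2000
  C_22 = (0.85)(0.90) − (-0.10)(-0.20) = 0.7450
  C_23 = −[(0.85)(-0.20) − (-0.20)(-0.20)] = 0.2100
  C_31 = (-0.20)(-0.20) − (-0.10)(0.95) = 0.1350
  C_32 = −[(0.85)(-0.20) − (-0.10)(-0.30)] = 0.2000
  C_33 = (0.85)(0.95) − (-0.20)(-0.30) = 0.7475
det(I−A) = Σ_j (I−A)_1j·C_1j = (0.85)(0.8150) + (-0.20)(0.3100) + (-0.10)(0.2500) = 0.60575
adj(I−A) = Cᵀ =
  [ 0.8150   0.2000   0.1350]
  [ 0.3100   0.7450   0.2000]
  [ 0.2500   0.2100   0.7475]
(I − A)⁻¹ = adj(I−A) / det(I−A) ≈
  [   1.3454     0.3302     0.2229]
  [   0.5118     1.2299     0.3302]
  [   0.4127     0.3467     1.2340]
x = (I − A)⁻¹ d = adj(I−A)·d / det(I−A), with det(I−A) = 0.60575:
  x_B = (0.8150·330 + 0.2000·280 + 0.1350·300) / 0.60575 = 365.45 / 0.60575 ≈ 603.30
  x_C = (0.3100·330 + 0.7450·280 + 0.2000·300) / 0.60575 = 370.90 / 0.60575 ≈ 612.30
  x_P = (0.2500·330 + 0.2100·280 + 0.7475·300) / 0.60575 = 365.55 / 0.60575 ≈ 603.47

x_B = 603.30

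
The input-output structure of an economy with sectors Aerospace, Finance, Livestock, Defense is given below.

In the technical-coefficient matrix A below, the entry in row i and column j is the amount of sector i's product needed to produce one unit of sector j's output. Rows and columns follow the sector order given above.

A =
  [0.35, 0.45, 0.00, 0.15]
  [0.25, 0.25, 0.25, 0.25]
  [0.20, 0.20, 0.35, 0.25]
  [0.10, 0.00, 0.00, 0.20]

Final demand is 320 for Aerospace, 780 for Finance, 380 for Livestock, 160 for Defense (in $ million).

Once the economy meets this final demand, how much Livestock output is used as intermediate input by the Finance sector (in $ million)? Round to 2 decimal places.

z_32 = 586.86

I − A =
  [   0.65    -0.45     0.00    -0.15]
  [  -0.25     0.75    -0.25    -0.25]
  [  -0.20    -0.20     0.65    -0.25]
  [  -0.10     0.00     0.00     0.80]
Compute the cofactors C_ij = (−1)^(i+j)·(3×3 minor ij) of I−A; the adjugate is their transpose:
adj(I−A) = Cᵀ =
  [ 0.350000   0.234000   0.090000   0.166875]
  [ 0.192500   0.328250   0.126250   0.178125]
  [ 0.183750   0.184250   0.277500   0.178750]
  [ 0.043750   0.029250   0.011250   0.188750]
det(I−A) = Σ_j (I−A)_1j·C_1j = (0.65)(0.350000) + (-0.45)(0.192500) + (0.00)(0.183750) + (-0.15)(0.043750) = 0.1343125
(I − A)⁻¹ = adj(I−A) / det(I−A) ≈
  [   2.6059     1.7422     0.6701     1.2424]
  [   1.4332     2.4439     0.9400     1.3262]
  [   1.3681     1.3718     2.0661     1.3309]
  [   0.3257     0.2178     0.0838     1.4053]
First solve x = (I − A)⁻¹ d = adj(I−A)·d / det(I−A); in particular x_2 = (0.192500·320 + 0.328250·780 + 0.126250·380 + 0.178125·160) / 0.1343125 = 394.11 / 0.1343125 ≈ 2934.2764.
Intermediate flow from 3 to 2: z_32 = a_32 · x_2 = 0.20 × 394.11 / 0.1343125 = 78.822 / 0.1343125 ≈ 586.86.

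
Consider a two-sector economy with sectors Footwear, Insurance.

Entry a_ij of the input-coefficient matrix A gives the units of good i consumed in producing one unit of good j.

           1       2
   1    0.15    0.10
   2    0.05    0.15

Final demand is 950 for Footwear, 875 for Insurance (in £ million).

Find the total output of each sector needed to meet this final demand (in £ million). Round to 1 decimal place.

I − A =
  [   0.85    -0.10]
  [  -0.05     0.85]
det(I−A) = (0.85)(0.85) − (-0.10)(-0.05) = 0.7175
adj(I−A) = [[0.85, 0.10], [0.05, 0.85]]
(I − A)⁻¹ = adj(I−A) / det(I−A) ≈
  [   1.1847     0.1394]
  [   0.0697     1.1847]
x = (I − A)⁻¹ d = adj(I−A)·d / det(I−A), with det(I−A) = 0.7175:
  x_1 = (0.85·950 + 0.10·875) / 0.7175 = 895.00 / 0.7175 ≈ 1247.4
  x_2 = (0.05·950 + 0.85·875) / 0.7175 = 791.25 / 0.7175 ≈ 1102.8

x_1 = 1247.4, x_2 = 1102.8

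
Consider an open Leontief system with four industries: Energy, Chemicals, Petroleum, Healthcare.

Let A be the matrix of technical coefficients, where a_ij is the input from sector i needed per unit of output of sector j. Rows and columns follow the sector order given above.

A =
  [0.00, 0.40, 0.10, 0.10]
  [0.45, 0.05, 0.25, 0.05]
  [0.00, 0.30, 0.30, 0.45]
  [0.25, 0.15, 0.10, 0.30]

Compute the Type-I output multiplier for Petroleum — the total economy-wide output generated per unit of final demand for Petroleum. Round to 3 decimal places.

I − A =
  [   1.00    -0.40    -0.10    -0.10]
  [  -0.45     0.95    -0.25    -0.05]
  [   0.00    -0.30     0.70    -0.45]
  [  -0.25    -0.15    -0.10     0.70]
Compute the cofactors C_ij = (−1)^(i+j)·(3×3 minor ij) of I−A; the adjugate is their transpose:
adj(I−A) = Cᵀ =
  [ 0.346625   0.219250   0.151000   0.162250]
  [ 0.237125   0.416250   0.211000   0.199250]
  [ 0.235500   0.315000   0.496000   0.375000]
  [ 0.208250   0.212500   0.170000   0.450500]
det(I−A) = Σ_j (I−A)_1j·C_1j = (1.00)(0.346625) + (-0.40)(0.237125) + (-0.10)(0.235500) + (-0.10)(0.208250) = 0.2074
(I − A)⁻¹ = adj(I−A) / det(I−A) ≈
  [   1.6713     1.0571     0.7281     0.7823]
  [   1.1433     2.0070     1.0174     0.9607]
  [   1.1355     1.5188     2.3915     1.8081]
  [   1.0041     1.0246     0.8197     2.1721]
The output multiplier for sector j is the column-j sum of the Leontief inverse (I − A)⁻¹ = adj(I−A) / det(I−A).
Column P of adj(I−A): (0.151000, 0.211000, 0.496000, 0.170000); det(I−A) = 0.2074.
m_P = (0.151000 + 0.211000 + 0.496000 + 0.170000) / 0.2074 = 1.028 / 0.2074 ≈ 4.957.

m_P = 4.957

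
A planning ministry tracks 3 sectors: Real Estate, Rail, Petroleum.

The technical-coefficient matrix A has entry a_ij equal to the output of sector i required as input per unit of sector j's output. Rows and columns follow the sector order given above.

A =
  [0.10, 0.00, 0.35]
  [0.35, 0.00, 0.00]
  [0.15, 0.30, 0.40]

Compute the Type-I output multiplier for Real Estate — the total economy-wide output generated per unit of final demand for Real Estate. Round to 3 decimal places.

m_1 = 2.363

I − A =
  [   0.90     0.00    -0.35]
  [  -0.35     1.00     0.00]
  [  -0.15    -0.30     0.60]
Cofactors of I−A, C_ij = (−1)^(i+j)·(minor ij) (rows/columns in the sector order above):
  C_11 = (1.00)(0.60) − (0.00)(-0.30) = 0.6000
  C_12 = −[(-0.35)(0.60) − (0.00)(-0.15)] = 0.2100
  C_13 = (-0.35)(-0.30) − (1.00)(-0.15) = 0.2550
  C_21 = −[(0.00)(0.60) − (-0.35)(-0.30)] = 0.1050
  C_22 = (0.90)(0.60) − (-0.35)(-0.15) = 0.4875
  C_23 = −[(0.90)(-0.30) − (0.00)(-0.15)] = 0.2700
  C_31 = (0.00)(0.00) − (-0.35)(1.00) = 0.3500
  C_32 = −[(0.90)(0.00) − (-0.35)(-0.35)] = 0.1225
  C_33 = (0.90)(1.00) − (0.00)(-0.35) = 0.9000
det(I−A) = Σ_j (I−A)_1j·C_1j = (0.90)(0.6000) + (0.00)(0.2100) + (-0.35)(0.2550) = 0.45075
adj(I−A) = Cᵀ =
  [ 0.6000   0.1050   0.3500]
  [ 0.2100   0.4875   0.1225]
  [ 0.2550   0.2700   0.9000]
(I − A)⁻¹ = adj(I−A) / det(I−A) ≈
  [   1.3311     0.2329     0.7765]
  [   0.4659     1.0815     0.2718]
  [   0.5657     0.5990     1.9967]
The output multiplier for sector j is the column-j sum of the Leontief inverse (I − A)⁻¹ = adj(I−A) / det(I−A).
Column 1 of adj(I−A): (0.6000, 0.2100, 0.2550); det(I−A) = 0.45075.
m_1 = (0.6000 + 0.2100 + 0.2550) / 0.45075 = 1.065 / 0.45075 ≈ 2.363.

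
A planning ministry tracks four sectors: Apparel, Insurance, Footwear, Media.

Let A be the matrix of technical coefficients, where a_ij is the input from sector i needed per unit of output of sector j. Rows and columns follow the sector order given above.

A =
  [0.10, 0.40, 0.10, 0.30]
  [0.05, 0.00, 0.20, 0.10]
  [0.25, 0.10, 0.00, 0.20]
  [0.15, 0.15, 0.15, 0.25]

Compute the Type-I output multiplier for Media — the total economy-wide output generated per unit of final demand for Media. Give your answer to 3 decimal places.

I − A =
  [   0.90    -0.40    -0.10    -0.30]
  [  -0.05     1.00    -0.20    -0.10]
  [  -0.25    -0.10     1.00    -0.20]
  [  -0.15    -0.15    -0.15     0.75]
Compute the cofactors C_ij = (−1)^(i+j)·(3×3 minor ij) of I−A; the adjugate is their transpose:
adj(I−A) = Cᵀ =
  [ 0.68250   0.34800   0.19350   0.37100]
  [ 0.09825   0.57000   0.14700   0.15450]
  [ 0.22050   0.18825   0.59325   0.27150]
  [ 0.20025   0.22125   0.18675   0.81650]
det(I−A) = Σ_j (I−A)_1j·C_1j = (0.90)(0.68250) + (-0.40)(0.09825) + (-0.10)(0.22050) + (-0.30)(0.20025) = 0.492825
(I − A)⁻¹ = adj(I−A) / det(I−A) ≈
  [   1.3849     0.7061     0.3926     0.7528]
  [   0.1994     1.1566     0.2983     0.3135]
  [   0.4474     0.3820     1.2038     0.5509]
  [   0.4063     0.4489     0.3789     1.6568]
The output multiplier for sector j is the column-j sum of the Leontief inverse (I − A)⁻¹ = adj(I−A) / det(I−A).
Column M of adj(I−A): (0.37100, 0.15450, 0.27150, 0.81650); det(I−A) = 0.492825.
m_M = (0.37100 + 0.15450 + 0.27150 + 0.81650) / 0.492825 = 1.6135 / 0.492825 ≈ 3.274.

m_M = 3.274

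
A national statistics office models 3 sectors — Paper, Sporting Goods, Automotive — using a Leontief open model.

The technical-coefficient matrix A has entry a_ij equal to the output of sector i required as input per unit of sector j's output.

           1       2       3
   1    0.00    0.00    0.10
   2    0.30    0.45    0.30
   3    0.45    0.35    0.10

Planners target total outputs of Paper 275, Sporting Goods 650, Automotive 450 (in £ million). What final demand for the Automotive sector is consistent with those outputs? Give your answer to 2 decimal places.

d_3 = 53.75

I − A =
  [   1.00     0.00    -0.10]
  [  -0.30     0.55    -0.30]
  [  -0.45    -0.35     0.90]
d = (I − A) x:
  d_1 = (+1.00)·275 + (+0.00)·650 + (-0.10)·450 = 230.00
  d_2 = (-0.30)·275 + (+0.55)·650 + (-0.30)·450 = 140.00
  d_3 = (-0.45)·275 + (-0.35)·650 + (+0.90)·450 = 53.75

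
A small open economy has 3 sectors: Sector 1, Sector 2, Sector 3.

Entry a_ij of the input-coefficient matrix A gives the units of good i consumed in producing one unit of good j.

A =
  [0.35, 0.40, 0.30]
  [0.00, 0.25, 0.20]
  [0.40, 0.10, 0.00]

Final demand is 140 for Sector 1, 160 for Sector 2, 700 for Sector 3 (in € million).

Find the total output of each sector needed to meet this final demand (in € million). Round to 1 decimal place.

x_1 = 1090.8, x_2 = 530.5, x_3 = 1189.4

I − A =
  [   0.65    -0.40    -0.30]
  [   0.00     0.75    -0.20]
  [  -0.40    -0.10     1.00]
Cofactors of I−A, C_ij = (−1)^(i+j)·(minor ij) (rows/columns in the sector order above):
  C_11 = (0.75)(1.00) − (-0.20)(-0.10) = 0.7300
  C_12 = −[(0.00)(1.00) − (-0.20)(-0.40)] = 0.0800
  C_13 = (0.00)(-0.10) − (0.75)(-0.40) = 0.3000
  C_21 = −[(-0.40)(1.00) − (-0.30)(-0.10)] = 0.4300
  C_22 = (0.65)(1.00) − (-0.30)(-0.40) = 0.5300
  C_23 = −[(0.65)(-0.10) − (-0.40)(-0.40)] = 0.2250
  C_31 = (-0.40)(-0.20) − (-0.30)(0.75) = 0.3050
  C_32 = −[(0.65)(-0.20) − (-0.30)(0.00)] = 0.1300
  C_33 = (0.65)(0.75) − (-0.40)(0.00) = 0.4875
det(I−A) = Σ_j (I−A)_1j·C_1j = (0.65)(0.7300) + (-0.40)(0.0800) + (-0.30)(0.3000) = 0.3525
adj(I−A) = Cᵀ =
  [ 0.7300   0.4300   0.3050]
  [ 0.0800   0.5300   0.1300]
  [ 0.3000   0.2250   0.4875]
(I − A)⁻¹ = adj(I−A) / det(I−A) ≈
  [   2.0709     1.2199     0.8652]
  [   0.2270     1.5035     0.3688]
  [   0.8511     0.6383     1.3830]
x = (I − A)⁻¹ d = adj(I−A)·d / det(I−A), with det(I−A) = 0.3525:
  x_1 = (0.7300·140 + 0.4300·160 + 0.3050·700) / 0.3525 = 384.50 / 0.3525 ≈ 1090.8
  x_2 = (0.0800·140 + 0.5300·160 + 0.1300·700) / 0.3525 = 187.00 / 0.3525 ≈ 530.5
  x_3 = (0.3000·140 + 0.2250·160 + 0.4875·700) / 0.3525 = 419.25 / 0.3525 ≈ 1189.4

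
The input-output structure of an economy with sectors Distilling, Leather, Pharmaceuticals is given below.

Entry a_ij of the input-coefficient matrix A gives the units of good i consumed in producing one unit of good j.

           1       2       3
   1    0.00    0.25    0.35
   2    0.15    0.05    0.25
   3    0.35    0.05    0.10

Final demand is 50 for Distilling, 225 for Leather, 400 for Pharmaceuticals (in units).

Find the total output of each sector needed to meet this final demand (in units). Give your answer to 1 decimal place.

x_1 = 381.3, x_2 = 459.8, x_3 = 618.3

I − A =
  [   1.00    -0.25    -0.35]
  [  -0.15     0.95    -0.25]
  [  -0.35    -0.05     0.90]
Cofactors of I−A, C_ij = (−1)^(i+j)·(minor ij) (rows/columns in the sector order above):
  C_11 = (0.95)(0.90) − (-0.25)(-0.05) = 0.8425
  C_12 = −[(-0.15)(0.90) − (-0.25)(-0.35)] = 0.2225
  C_13 = (-0.15)(-0.05) − (0.95)(-0.35) = 0.3400
  C_21 = −[(-0.25)(0.90) − (-0.35)(-0.05)] = 0.2425
  C_22 = (1.00)(0.90) − (-0.35)(-0.35) = 0.7775
  C_23 = −[(1.00)(-0.05) − (-0.25)(-0.35)] = 0.1375
  C_31 = (-0.25)(-0.25) − (-0.35)(0.95) = 0.3950
  C_32 = −[(1.00)(-0.25) − (-0.35)(-0.15)] = 0.3025
  C_33 = (1.00)(0.95) − (-0.25)(-0.15) = 0.9125
det(I−A) = Σ_j (I−A)_1j·C_1j = (1.00)(0.8425) + (-0.25)(0.2225) + (-0.35)(0.3400) = 0.667875
adj(I−A) = Cᵀ =
  [ 0.8425   0.2425   0.3950]
  [ 0.2225   0.7775   0.3025]
  [ 0.3400   0.1375   0.9125]
(I − A)⁻¹ = adj(I−A) / det(I−A) ≈
  [   1.2615     0.3631     0.5914]
  [   0.3331     1.1641     0.4529]
  [   0.5091     0.2059     1.3663]
x = (I − A)⁻¹ d = adj(I−A)·d / det(I−A), with det(I−A) = 0.667875:
  x_1 = (0.8425·50 + 0.2425·225 + 0.3950·400) / 0.667875 = 254.6875 / 0.667875 ≈ 381.3
  x_2 = (0.2225·50 + 0.7775·225 + 0.3025·400) / 0.667875 = 307.0625 / 0.667875 ≈ 459.8
  x_3 = (0.3400·50 + 0.1375·225 + 0.9125·400) / 0.667875 = 412.9375 / 0.667875 ≈ 618.3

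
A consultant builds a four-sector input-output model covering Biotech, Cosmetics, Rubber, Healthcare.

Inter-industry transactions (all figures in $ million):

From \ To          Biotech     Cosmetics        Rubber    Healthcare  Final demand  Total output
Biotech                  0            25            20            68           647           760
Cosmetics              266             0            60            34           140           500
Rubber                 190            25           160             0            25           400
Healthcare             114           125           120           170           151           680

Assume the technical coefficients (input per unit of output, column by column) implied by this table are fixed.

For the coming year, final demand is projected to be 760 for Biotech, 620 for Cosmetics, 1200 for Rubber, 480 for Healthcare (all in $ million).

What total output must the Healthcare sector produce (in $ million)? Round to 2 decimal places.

Technical coefficients a_ij = z_ij / X_j:
  a_BB = 0/760 = 0.00, a_CB = 266/760 = 0.35, a_RB = 190/760 = 0.25, a_HB = 114/760 = 0.15
  a_BC = 25/500 = 0.05, a_CC = 0/500 = 0.00, a_RC = 25/500 = 0.05, a_HC = 125/500 = 0.25
  a_BR = 20/400 = 0.05, a_CR = 60/400 = 0.15, a_RR = 160/400 = 0.40, a_HR = 120/400 = 0.30
  a_BH = 68/680 = 0.10, a_CH = 34/680 = 0.05, a_RH = 0/680 = 0.00, a_HH = 170/680 = 0.25
I − A =
  [   1.00    -0.05    -0.05    -0.10]
  [  -0.35     1.00    -0.15    -0.05]
  [  -0.25    -0.05     0.60     0.00]
  [  -0.15    -0.25    -0.30     0.75]
Compute the cofactors C_ij = (−1)^(i+j)·(3×3 minor ij) of I−A; the adjugate is their transpose:
adj(I−A) = Cᵀ =
  [ 0.436125   0.040875   0.077000   0.060875]
  [ 0.193875   0.424125   0.149250   0.054125]
  [ 0.197875   0.052375   0.700250   0.029875]
  [ 0.231000   0.170500   0.345250   0.566750]
det(I−A) = Σ_j (I−A)_1j·C_1j = (1.00)(0.436125) + (-0.05)(0.193875) + (-0.05)(0.197875) + (-0.10)(0.231000) = 0.3934375
(I − A)⁻¹ = adj(I−A) / det(I−A) ≈
  [   1.1085     0.1039     0.1957     0.1547]
  [   0.4928     1.0780     0.3793     0.1376]
  [   0.5029     0.1331     1.7798     0.0759]
  [   0.5871     0.4334     0.8775     1.4405]
x = (I − A)⁻¹ d = adj(I−A)·d / det(I−A), with det(I−A) = 0.3934375:
  x_B = (0.436125·760 + 0.040875·620 + 0.077000·1200 + 0.060875·480) / 0.3934375 = 478.4175 / 0.3934375 ≈ 1215.99
  x_C = (0.193875·760 + 0.424125·620 + 0.149250·1200 + 0.054125·480) / 0.3934375 = 615.3825 / 0.3934375 ≈ 1564.12
  x_R = (0.197875·760 + 0.052375·620 + 0.700250·1200 + 0.029875·480) / 0.3934375 = 1037.4975 / 0.3934375 ≈ 2637.01
  x_H = (0.231000·760 + 0.170500·620 + 0.345250·1200 + 0.566750·480) / 0.3934375 = 967.61 / 0.3934375 ≈ 2459.37

x_H = 2459.37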